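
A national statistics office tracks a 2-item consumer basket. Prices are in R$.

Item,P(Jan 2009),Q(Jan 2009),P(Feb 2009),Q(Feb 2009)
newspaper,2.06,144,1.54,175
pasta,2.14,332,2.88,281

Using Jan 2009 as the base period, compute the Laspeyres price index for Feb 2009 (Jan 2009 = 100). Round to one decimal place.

117.0

Laspeyres price index uses base-period quantities as weights.
ΣP(Feb 2009)·Q(Jan 2009) = 1.54×144 + 2.88×332 = 221.76 + 956.16 = 1177.92
ΣP(Jan 2009)·Q(Jan 2009) = 2.06×144 + 2.14×332 = 296.64 + 710.48 = 1007.12
Index = 1177.92 / 1007.12 × 100 = 116.9593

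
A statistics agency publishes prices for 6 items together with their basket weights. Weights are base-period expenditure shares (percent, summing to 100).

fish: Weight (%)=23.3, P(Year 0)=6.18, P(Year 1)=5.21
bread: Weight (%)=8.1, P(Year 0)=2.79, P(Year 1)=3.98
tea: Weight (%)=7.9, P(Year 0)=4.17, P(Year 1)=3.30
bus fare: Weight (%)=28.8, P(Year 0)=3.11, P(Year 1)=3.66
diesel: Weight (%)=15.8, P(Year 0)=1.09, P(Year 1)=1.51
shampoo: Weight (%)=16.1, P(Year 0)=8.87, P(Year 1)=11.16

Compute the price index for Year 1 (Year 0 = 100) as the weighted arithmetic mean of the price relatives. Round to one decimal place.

113.5

fish: 23.3 × (5.21/6.18) = 23.3 × 0.843042 = 19.6429
bread: 8.1 × (3.98/2.79) = 8.1 × 1.426523 = 11.5548
tea: 7.9 × (3.30/4.17) = 7.9 × 0.791367 = 6.2518
bus fare: 28.8 × (3.66/3.11) = 28.8 × 1.176849 = 33.8932
diesel: 15.8 × (1.51/1.09) = 15.8 × 1.385321 = 21.8881
shampoo: 16.1 × (11.16/8.87) = 16.1 × 1.258174 = 20.2566
Index = Σ wᵢ·(p₁ᵢ/p₀ᵢ) = 19.6429 + 11.5548 + 6.2518 + 33.8932 + 21.8881 + 20.2566 = 113.4874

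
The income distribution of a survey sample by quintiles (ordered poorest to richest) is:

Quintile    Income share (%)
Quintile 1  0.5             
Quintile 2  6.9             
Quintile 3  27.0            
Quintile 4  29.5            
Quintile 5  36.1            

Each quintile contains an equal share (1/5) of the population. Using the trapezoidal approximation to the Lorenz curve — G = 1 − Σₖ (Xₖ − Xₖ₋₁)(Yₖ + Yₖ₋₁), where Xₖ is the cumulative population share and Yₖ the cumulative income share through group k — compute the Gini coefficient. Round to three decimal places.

0.375

Cumulative income shares Yₖ: 0.0050, 0.0740, 0.3440, 0.6390, 1.0000
Σ (Xₖ−Xₖ₋₁)(Yₖ+Yₖ₋₁) = (1/5)(0.0050+0.0000) + (1/5)(0.0740+0.0050) + (1/5)(0.3440+0.0740) + (1/5)(0.6390+0.3440) + (1/5)(1.0000+0.6390)
  = 0.0010 + 0.0158 + 0.0836 + 0.1966 + 0.3278 = 0.6248
G = 1 − 0.6248 = 0.3752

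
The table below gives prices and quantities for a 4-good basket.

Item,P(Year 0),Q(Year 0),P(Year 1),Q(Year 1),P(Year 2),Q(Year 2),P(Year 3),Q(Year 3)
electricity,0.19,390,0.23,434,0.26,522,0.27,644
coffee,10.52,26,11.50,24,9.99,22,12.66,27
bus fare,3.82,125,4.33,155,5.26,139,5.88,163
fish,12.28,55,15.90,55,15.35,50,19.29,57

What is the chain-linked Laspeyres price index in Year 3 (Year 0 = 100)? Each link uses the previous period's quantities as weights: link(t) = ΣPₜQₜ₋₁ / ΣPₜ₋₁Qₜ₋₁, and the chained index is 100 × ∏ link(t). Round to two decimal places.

Link Year 0→Year 1:
ΣP(Year 1)Q(Year 0) = 0.23×390 + 11.50×26 + 4.33×125 + 15.90×55 = 89.7 + 299 + 541.25 + 874.5 = 1804.45
ΣP(Year 0)Q(Year 0) = 0.19×390 + 10.52×26 + 3.82×125 + 12.28×55 = 74.1 + 273.52 + 477.5 + 675.4 = 1500.52
link = 1804.45/1500.52 = 1.202550
Link Year 1→Year 2:
ΣP(Year 2)Q(Year 1) = 0.26×434 + 9.99×24 + 5.26×155 + 15.35×55 = 112.84 + 239.76 + 815.3 + 844.25 = 2012.15
ΣP(Year 1)Q(Year 1) = 0.23×434 + 11.50×24 + 4.33×155 + 15.90×55 = 99.82 + 276 + 671.15 + 874.5 = 1921.47
link = 2012.15/1921.47 = 1.047193
Link Year 2→Year 3:
ΣP(Year 3)Q(Year 2) = 0.27×522 + 12.66×22 + 5.88×139 + 19.29×50 = 140.94 + 278.52 + 817.32 + 964.5 = 2201.28
ΣP(Year 2)Q(Year 2) = 0.26×522 + 9.99×22 + 5.26×139 + 15.35×50 = 135.72 + 219.78 + 731.14 + 767.5 = 1854.14
link = 2201.28/1854.14 = 1.187224
Chained index = 100 × 1.202550 × 1.047193 × 1.187224 = 149.5074

149.51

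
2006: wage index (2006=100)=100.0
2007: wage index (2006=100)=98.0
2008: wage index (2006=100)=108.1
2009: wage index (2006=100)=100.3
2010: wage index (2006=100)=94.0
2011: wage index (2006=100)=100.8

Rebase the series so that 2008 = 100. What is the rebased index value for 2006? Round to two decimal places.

Rebased(2006) = 100.0 / 108.1 × 100 = 92.5069

92.51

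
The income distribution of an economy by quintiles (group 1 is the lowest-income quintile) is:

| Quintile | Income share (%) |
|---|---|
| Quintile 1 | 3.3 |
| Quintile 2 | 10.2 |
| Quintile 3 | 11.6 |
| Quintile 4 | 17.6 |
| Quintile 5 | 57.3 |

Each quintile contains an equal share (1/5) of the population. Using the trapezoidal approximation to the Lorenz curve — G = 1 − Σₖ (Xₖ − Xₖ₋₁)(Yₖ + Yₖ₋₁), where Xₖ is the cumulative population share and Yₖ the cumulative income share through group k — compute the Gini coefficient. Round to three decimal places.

0.462

Cumulative income shares Yₖ: 0.0330, 0.1350, 0.2510, 0.4270, 1.0000
Σ (Xₖ−Xₖ₋₁)(Yₖ+Yₖ₋₁) = (1/5)(0.0330+0.0000) + (1/5)(0.1350+0.0330) + (1/5)(0.2510+0.1350) + (1/5)(0.4270+0.2510) + (1/5)(1.0000+0.4270)
  = 0.0066 + 0.0336 + 0.0772 + 0.1356 + 0.2854 = 0.5384
G = 1 − 0.5384 = 0.4616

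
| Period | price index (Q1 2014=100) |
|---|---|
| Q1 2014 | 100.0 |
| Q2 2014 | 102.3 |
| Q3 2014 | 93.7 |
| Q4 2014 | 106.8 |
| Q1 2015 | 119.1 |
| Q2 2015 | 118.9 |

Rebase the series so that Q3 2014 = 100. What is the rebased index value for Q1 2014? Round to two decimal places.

Rebased(Q1 2014) = 100.0 / 93.7 × 100 = 106.7236

106.72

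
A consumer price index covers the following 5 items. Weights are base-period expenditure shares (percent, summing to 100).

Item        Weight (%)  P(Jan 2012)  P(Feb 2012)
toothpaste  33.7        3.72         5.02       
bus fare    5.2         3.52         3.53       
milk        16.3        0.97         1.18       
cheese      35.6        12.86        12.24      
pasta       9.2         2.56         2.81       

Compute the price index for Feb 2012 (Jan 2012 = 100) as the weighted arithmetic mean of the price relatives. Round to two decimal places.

toothpaste: 33.7 × (5.02/3.72) = 33.7 × 1.349462 = 45.4769
bus fare: 5.2 × (3.53/3.52) = 5.2 × 1.002841 = 5.2148
milk: 16.3 × (1.18/0.97) = 16.3 × 1.216495 = 19.8289
cheese: 35.6 × (12.24/12.86) = 35.6 × 0.951788 = 33.8837
pasta: 9.2 × (2.81/2.56) = 9.2 × 1.097656 = 10.0984
Index = Σ wᵢ·(p₁ᵢ/p₀ᵢ) = 45.4769 + 5.2148 + 19.8289 + 33.8837 + 10.0984 = 114.5026

114.50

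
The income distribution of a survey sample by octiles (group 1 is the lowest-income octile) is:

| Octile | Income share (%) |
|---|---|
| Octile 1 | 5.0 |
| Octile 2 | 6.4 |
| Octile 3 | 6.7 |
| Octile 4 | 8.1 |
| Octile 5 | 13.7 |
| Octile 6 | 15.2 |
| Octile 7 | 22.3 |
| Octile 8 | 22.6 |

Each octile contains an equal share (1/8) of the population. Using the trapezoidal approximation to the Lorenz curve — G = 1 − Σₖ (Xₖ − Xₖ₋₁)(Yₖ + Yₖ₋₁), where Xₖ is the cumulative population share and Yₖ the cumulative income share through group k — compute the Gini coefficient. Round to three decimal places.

Cumulative income shares Yₖ: 0.0500, 0.1140, 0.1810, 0.2620, 0.3990, 0.5510, 0.7740, 1.0000
Σ (Xₖ−Xₖ₋₁)(Yₖ+Yₖ₋₁) = (1/8)(0.0500+0.0000) + (1/8)(0.1140+0.0500) + (1/8)(0.1810+0.1140) + (1/8)(0.2620+0.1810) + (1/8)(0.3990+0.2620) + (1/8)(0.5510+0.3990) + (1/8)(0.7740+0.5510) + (1/8)(1.0000+0.7740)
  = 0.0063 + 0.0205 + 0.0369 + 0.0554 + 0.0826 + 0.1188 + 0.1656 + 0.2218 = 0.7077
G = 1 − 0.7077 = 0.2923

0.292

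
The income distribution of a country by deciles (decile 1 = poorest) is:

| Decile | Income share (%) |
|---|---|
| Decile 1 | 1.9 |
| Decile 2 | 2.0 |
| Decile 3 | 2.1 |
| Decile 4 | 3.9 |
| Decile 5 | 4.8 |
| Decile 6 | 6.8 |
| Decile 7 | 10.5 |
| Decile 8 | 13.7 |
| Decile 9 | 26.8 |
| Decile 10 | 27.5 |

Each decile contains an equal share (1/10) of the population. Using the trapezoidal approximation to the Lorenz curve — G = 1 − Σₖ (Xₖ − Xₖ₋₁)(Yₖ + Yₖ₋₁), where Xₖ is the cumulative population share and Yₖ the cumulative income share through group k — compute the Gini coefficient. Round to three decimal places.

Cumulative income shares Yₖ: 0.0190, 0.0390, 0.0600, 0.0990, 0.1470, 0.2150, 0.3200, 0.4570, 0.7250, 1.0000
Σ (Xₖ−Xₖ₋₁)(Yₖ+Yₖ₋₁) = (1/10)(0.0190+0.0000) + (1/10)(0.0390+0.0190) + (1/10)(0.0600+0.0390) + (1/10)(0.0990+0.0600) + (1/10)(0.1470+0.0990) + (1/10)(0.2150+0.1470) + (1/10)(0.3200+0.2150) + (1/10)(0.4570+0.3200) + (1/10)(0.7250+0.4570) + (1/10)(1.0000+0.7250)
  = 0.0019 + 0.0058 + 0.0099 + 0.0159 + 0.0246 + 0.0362 + 0.0535 + 0.0777 + 0.1182 + 0.1725 = 0.5162
G = 1 − 0.5162 = 0.4838

0.484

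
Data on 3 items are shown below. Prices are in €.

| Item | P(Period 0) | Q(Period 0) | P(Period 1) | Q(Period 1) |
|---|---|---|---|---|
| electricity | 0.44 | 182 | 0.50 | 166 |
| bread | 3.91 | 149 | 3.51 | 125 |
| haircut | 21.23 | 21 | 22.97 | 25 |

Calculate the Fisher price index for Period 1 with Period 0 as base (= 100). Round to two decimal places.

99.61

Laspeyres component (base-period weights):
ΣP(Period 1)Q(Period 0) = 0.50×182 + 3.51×149 + 22.97×21 = 91 + 522.99 + 482.37 = 1096.36
ΣP(Period 0)Q(Period 0) = 0.44×182 + 3.91×149 + 21.23×21 = 80.08 + 582.59 + 445.83 = 1108.5
L = 1096.36 / 1108.5 × 100 = 98.9048
Paasche component (current-period weights):
ΣP(Period 1)Q(Period 1) = 0.50×166 + 3.51×125 + 22.97×25 = 83 + 438.75 + 574.25 = 1096
ΣP(Period 0)Q(Period 1) = 0.44×166 + 3.91×125 + 21.23×25 = 73.04 + 488.75 + 530.75 = 1092.54
P = 1096 / 1092.54 × 100 = 100.3167
Fisher = √(L × P) = √(98.9048 × 100.3167) = 99.6083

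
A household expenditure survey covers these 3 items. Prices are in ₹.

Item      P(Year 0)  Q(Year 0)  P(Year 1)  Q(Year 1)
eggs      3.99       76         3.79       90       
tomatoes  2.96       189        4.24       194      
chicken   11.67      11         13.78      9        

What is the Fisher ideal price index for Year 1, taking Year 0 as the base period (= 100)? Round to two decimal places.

124.61

Laspeyres component (base-period weights):
ΣP(Year 1)Q(Year 0) = 3.79×76 + 4.24×189 + 13.78×11 = 288.04 + 801.36 + 151.58 = 1240.98
ΣP(Year 0)Q(Year 0) = 3.99×76 + 2.96×189 + 11.67×11 = 303.24 + 559.44 + 128.37 = 991.05
L = 1240.98 / 991.05 × 100 = 125.2187
Paasche component (current-period weights):
ΣP(Year 1)Q(Year 1) = 3.79×90 + 4.24×194 + 13.78×9 = 341.1 + 822.56 + 124.02 = 1287.68
ΣP(Year 0)Q(Year 1) = 3.99×90 + 2.96×194 + 11.67×9 = 359.1 + 574.24 + 105.03 = 1038.37
P = 1287.68 / 1038.37 × 100 = 124.0097
Fisher = √(L × P) = √(125.2187 × 124.0097) = 124.6128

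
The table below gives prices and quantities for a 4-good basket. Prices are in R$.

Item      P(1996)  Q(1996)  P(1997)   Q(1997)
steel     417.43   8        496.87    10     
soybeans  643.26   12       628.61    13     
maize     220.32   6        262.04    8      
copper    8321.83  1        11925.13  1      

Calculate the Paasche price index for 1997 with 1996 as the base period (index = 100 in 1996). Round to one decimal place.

120.1

Paasche price index uses current-period quantities as weights.
ΣP(1997)·Q(1997) = 496.87×10 + 628.61×13 + 262.04×8 + 11925.13×1 = 4968.7 + 8171.93 + 2096.32 + 11925.13 = 27162.08
ΣP(1996)·Q(1997) = 417.43×10 + 643.26×13 + 220.32×8 + 8321.83×1 = 4174.3 + 8362.38 + 1762.56 + 8321.83 = 22621.07
Index = 27162.08 / 22621.07 × 100 = 120.0742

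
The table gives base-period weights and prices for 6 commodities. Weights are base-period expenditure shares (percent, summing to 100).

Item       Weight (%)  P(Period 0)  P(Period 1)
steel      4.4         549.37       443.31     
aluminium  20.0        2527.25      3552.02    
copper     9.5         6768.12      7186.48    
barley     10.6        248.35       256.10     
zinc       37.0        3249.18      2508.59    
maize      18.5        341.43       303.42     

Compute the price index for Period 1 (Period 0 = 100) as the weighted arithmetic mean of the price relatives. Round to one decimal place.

97.7

steel: 4.4 × (443.31/549.37) = 4.4 × 0.806942 = 3.5505
aluminium: 20.0 × (3552.02/2527.25) = 20.0 × 1.405488 = 28.1098
copper: 9.5 × (7186.48/6768.12) = 9.5 × 1.061813 = 10.0872
barley: 10.6 × (256.10/248.35) = 10.6 × 1.031206 = 10.9308
zinc: 37.0 × (2508.59/3249.18) = 37.0 × 0.772069 = 28.5665
maize: 18.5 × (303.42/341.43) = 18.5 × 0.888674 = 16.4405
Index = Σ wᵢ·(p₁ᵢ/p₀ᵢ) = 3.5505 + 28.1098 + 10.0872 + 10.9308 + 28.5665 + 16.4405 = 97.6853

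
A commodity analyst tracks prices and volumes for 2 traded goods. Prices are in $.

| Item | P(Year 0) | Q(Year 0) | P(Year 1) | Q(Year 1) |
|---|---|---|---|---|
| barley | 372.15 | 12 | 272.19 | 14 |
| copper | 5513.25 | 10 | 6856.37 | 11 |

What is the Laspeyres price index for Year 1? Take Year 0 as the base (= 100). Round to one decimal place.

Laspeyres price index uses base-period quantities as weights.
ΣP(Year 1)·Q(Year 0) = 272.19×12 + 6856.37×10 = 3266.28 + 68563.7 = 71829.98
ΣP(Year 0)·Q(Year 0) = 372.15×12 + 5513.25×10 = 4465.8 + 55132.5 = 59598.3
Index = 71829.98 / 59598.3 × 100 = 120.5235

120.5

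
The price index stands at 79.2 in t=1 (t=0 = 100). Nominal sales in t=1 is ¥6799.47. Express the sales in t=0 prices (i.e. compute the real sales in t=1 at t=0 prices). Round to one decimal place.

Real = Nominal ÷ (Index/100) = 6799.47 ÷ (79.2/100)
     = 6799.47 ÷ 0.792 = 8585.1894

8585.2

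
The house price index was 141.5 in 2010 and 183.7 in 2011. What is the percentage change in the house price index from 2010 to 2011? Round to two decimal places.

Change = (183.7 − 141.5) / 141.5 × 100
       = 42.2 / 141.5 × 100 = 29.8233%

29.82%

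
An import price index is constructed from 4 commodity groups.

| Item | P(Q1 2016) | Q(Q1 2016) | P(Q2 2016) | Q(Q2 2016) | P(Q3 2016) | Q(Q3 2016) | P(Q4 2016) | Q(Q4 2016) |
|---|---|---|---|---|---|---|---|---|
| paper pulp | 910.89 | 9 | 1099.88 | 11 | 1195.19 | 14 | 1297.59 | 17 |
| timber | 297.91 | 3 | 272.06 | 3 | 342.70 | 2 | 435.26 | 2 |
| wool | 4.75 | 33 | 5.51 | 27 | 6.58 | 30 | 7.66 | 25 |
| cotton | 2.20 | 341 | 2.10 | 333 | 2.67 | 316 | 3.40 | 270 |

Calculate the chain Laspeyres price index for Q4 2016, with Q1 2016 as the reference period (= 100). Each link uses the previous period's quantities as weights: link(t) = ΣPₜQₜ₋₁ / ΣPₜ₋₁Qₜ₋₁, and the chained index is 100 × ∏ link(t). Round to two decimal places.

141.74

Link Q1 2016→Q2 2016:
ΣP(Q2 2016)Q(Q1 2016) = 1099.88×9 + 272.06×3 + 5.51×33 + 2.10×341 = 9898.92 + 816.18 + 181.83 + 716.1 = 11613.03
ΣP(Q1 2016)Q(Q1 2016) = 910.89×9 + 297.91×3 + 4.75×33 + 2.20×341 = 8198.01 + 893.73 + 156.75 + 750.2 = 9998.69
link = 11613.03/9998.69 = 1.161455
Link Q2 2016→Q3 2016:
ΣP(Q3 2016)Q(Q2 2016) = 1195.19×11 + 342.70×3 + 6.58×27 + 2.67×333 = 13147.09 + 1028.1 + 177.66 + 889.11 = 15241.96
ΣP(Q2 2016)Q(Q2 2016) = 1099.88×11 + 272.06×3 + 5.51×27 + 2.10×333 = 12098.68 + 816.18 + 148.77 + 699.3 = 13762.93
link = 15241.96/13762.93 = 1.107465
Link Q3 2016→Q4 2016:
ΣP(Q4 2016)Q(Q3 2016) = 1297.59×14 + 435.26×2 + 7.66×30 + 3.40×316 = 18166.26 + 870.52 + 229.8 + 1074.4 = 20340.98
ΣP(Q3 2016)Q(Q3 2016) = 1195.19×14 + 342.70×2 + 6.58×30 + 2.67×316 = 16732.66 + 685.4 + 197.4 + 843.72 = 18459.18
link = 20340.98/18459.18 = 1.101944
Chained index = 100 × 1.161455 × 1.107465 × 1.101944 = 141.7398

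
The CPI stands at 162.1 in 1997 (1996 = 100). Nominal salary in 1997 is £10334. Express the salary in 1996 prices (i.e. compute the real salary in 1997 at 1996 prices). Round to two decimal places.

6375.08

Real = Nominal ÷ (Index/100) = 10334 ÷ (162.1/100)
     = 10334 ÷ 1.621 = 6375.0771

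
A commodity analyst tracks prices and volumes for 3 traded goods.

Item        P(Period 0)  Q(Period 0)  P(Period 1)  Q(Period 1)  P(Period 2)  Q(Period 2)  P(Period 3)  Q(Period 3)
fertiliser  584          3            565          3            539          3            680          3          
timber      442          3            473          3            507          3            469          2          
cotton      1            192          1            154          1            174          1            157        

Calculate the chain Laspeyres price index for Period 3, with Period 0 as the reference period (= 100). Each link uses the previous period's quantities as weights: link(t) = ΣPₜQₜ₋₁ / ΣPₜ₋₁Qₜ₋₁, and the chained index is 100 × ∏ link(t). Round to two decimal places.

Link Period 0→Period 1:
ΣP(Period 1)Q(Period 0) = 565×3 + 473×3 + 1×192 = 1695 + 1419 + 192 = 3306
ΣP(Period 0)Q(Period 0) = 584×3 + 442×3 + 1×192 = 1752 + 1326 + 192 = 3270
link = 3306/3270 = 1.011009
Link Period 1→Period 2:
ΣP(Period 2)Q(Period 1) = 539×3 + 507×3 + 1×154 = 1617 + 1521 + 154 = 3292
ΣP(Period 1)Q(Period 1) = 565×3 + 473×3 + 1×154 = 1695 + 1419 + 154 = 3268
link = 3292/3268 = 1.007344
Link Period 2→Period 3:
ΣP(Period 3)Q(Period 2) = 680×3 + 469×3 + 1×174 = 2040 + 1407 + 174 = 3621
ΣP(Period 2)Q(Period 2) = 539×3 + 507×3 + 1×174 = 1617 + 1521 + 174 = 3312
link = 3621/3312 = 1.093297
Chained index = 100 × 1.011009 × 1.007344 × 1.093297 = 111.3451

111.35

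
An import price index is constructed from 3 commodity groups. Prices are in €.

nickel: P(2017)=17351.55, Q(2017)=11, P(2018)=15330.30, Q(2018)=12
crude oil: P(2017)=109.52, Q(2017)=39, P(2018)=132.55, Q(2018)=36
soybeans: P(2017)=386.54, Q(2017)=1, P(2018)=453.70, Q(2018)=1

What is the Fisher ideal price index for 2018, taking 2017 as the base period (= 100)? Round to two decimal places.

89.07

Laspeyres component (base-period weights):
ΣP(2018)Q(2017) = 15330.30×11 + 132.55×39 + 453.70×1 = 168633.3 + 5169.45 + 453.7 = 174256.45
ΣP(2017)Q(2017) = 17351.55×11 + 109.52×39 + 386.54×1 = 190867.05 + 4271.28 + 386.54 = 195524.87
L = 174256.45 / 195524.87 × 100 = 89.1224
Paasche component (current-period weights):
ΣP(2018)Q(2018) = 15330.30×12 + 132.55×36 + 453.70×1 = 183963.6 + 4771.8 + 453.7 = 189189.1
ΣP(2017)Q(2018) = 17351.55×12 + 109.52×36 + 386.54×1 = 208218.6 + 3942.72 + 386.54 = 212547.86
P = 189189.1 / 212547.86 × 100 = 89.0101
Fisher = √(L × P) = √(89.1224 × 89.0101) = 89.0662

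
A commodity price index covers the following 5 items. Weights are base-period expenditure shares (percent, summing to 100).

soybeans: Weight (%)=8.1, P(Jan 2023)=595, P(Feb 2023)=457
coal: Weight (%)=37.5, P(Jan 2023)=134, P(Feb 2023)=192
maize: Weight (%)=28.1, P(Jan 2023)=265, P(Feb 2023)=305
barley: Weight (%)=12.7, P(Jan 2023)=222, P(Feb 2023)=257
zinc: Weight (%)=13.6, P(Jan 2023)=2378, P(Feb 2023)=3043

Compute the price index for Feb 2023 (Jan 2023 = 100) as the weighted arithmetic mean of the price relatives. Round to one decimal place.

124.4

soybeans: 8.1 × (457/595) = 8.1 × 0.768067 = 6.2213
coal: 37.5 × (192/134) = 37.5 × 1.432836 = 53.7313
maize: 28.1 × (305/265) = 28.1 × 1.150943 = 32.3415
barley: 12.7 × (257/222) = 12.7 × 1.157658 = 14.7023
zinc: 13.6 × (3043/2378) = 13.6 × 1.279647 = 17.4032
Index = Σ wᵢ·(p₁ᵢ/p₀ᵢ) = 6.2213 + 53.7313 + 32.3415 + 14.7023 + 17.4032 = 124.3996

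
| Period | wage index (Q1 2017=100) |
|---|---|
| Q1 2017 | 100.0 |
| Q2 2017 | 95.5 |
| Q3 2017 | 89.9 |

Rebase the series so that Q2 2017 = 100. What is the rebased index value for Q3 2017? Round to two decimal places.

Rebased(Q3 2017) = 89.9 / 95.5 × 100 = 94.1361

94.14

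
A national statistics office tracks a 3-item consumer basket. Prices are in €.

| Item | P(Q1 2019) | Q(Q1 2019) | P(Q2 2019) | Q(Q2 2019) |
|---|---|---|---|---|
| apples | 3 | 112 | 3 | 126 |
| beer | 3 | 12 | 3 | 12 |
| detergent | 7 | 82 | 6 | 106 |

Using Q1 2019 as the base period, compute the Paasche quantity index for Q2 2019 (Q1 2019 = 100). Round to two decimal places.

121.53

Paasche quantity index uses current-period prices as weights.
ΣP(Q2 2019)·Q(Q2 2019) = 3×126 + 3×12 + 6×106 = 378 + 36 + 636 = 1050
ΣP(Q2 2019)·Q(Q1 2019) = 3×112 + 3×12 + 6×82 = 336 + 36 + 492 = 864
Index = 1050 / 864 × 100 = 121.5278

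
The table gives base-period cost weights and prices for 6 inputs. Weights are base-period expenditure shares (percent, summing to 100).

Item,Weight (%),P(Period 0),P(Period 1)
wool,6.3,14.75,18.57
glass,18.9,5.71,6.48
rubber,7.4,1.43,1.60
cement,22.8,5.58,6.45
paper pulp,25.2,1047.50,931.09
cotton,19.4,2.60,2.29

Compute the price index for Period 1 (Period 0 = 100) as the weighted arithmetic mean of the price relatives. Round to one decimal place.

wool: 6.3 × (18.57/14.75) = 6.3 × 1.258983 = 7.9316
glass: 18.9 × (6.48/5.71) = 18.9 × 1.134851 = 21.4487
rubber: 7.4 × (1.60/1.43) = 7.4 × 1.118881 = 8.2797
cement: 22.8 × (6.45/5.58) = 22.8 × 1.155914 = 26.3548
paper pulp: 25.2 × (931.09/1047.50) = 25.2 × 0.888869 = 22.3995
cotton: 19.4 × (2.29/2.60) = 19.4 × 0.880769 = 17.0869
Index = Σ wᵢ·(p₁ᵢ/p₀ᵢ) = 7.9316 + 21.4487 + 8.2797 + 26.3548 + 22.3995 + 17.0869 = 103.5013

103.5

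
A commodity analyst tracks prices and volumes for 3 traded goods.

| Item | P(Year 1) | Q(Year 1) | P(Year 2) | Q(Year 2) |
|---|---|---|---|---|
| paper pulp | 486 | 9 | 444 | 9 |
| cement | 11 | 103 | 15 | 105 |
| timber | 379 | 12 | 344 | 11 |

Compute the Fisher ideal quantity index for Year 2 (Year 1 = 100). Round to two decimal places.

96.60

Laspeyres component (base-period weights):
ΣP(Year 1)Q(Year 2) = 486×9 + 11×105 + 379×11 = 4374 + 1155 + 4169 = 9698
ΣP(Year 1)Q(Year 1) = 486×9 + 11×103 + 379×12 = 4374 + 1133 + 4548 = 10055
L = 9698 / 10055 × 100 = 96.4495
Paasche component (current-period weights):
ΣP(Year 2)Q(Year 2) = 444×9 + 15×105 + 344×11 = 3996 + 1575 + 3784 = 9355
ΣP(Year 2)Q(Year 1) = 444×9 + 15×103 + 344×12 = 3996 + 1545 + 4128 = 9669
P = 9355 / 9669 × 100 = 96.7525
Fisher = √(L × P) = √(96.4495 × 96.7525) = 96.6009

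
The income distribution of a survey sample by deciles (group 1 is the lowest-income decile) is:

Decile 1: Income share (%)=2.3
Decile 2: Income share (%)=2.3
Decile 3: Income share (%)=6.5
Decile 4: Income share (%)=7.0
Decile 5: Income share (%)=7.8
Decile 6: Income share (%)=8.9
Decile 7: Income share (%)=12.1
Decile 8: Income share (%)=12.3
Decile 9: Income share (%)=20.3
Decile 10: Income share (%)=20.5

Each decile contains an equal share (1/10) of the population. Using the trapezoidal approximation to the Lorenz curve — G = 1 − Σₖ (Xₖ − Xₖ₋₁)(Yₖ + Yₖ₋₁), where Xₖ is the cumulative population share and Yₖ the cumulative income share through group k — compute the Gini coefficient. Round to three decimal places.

Cumulative income shares Yₖ: 0.0230, 0.0460, 0.1110, 0.1810, 0.2590, 0.3480, 0.4690, 0.5920, 0.7950, 1.0000
Σ (Xₖ−Xₖ₋₁)(Yₖ+Yₖ₋₁) = (1/10)(0.0230+0.0000) + (1/10)(0.0460+0.0230) + (1/10)(0.1110+0.0460) + (1/10)(0.1810+0.1110) + (1/10)(0.2590+0.1810) + (1/10)(0.3480+0.2590) + (1/10)(0.4690+0.3480) + (1/10)(0.5920+0.4690) + (1/10)(0.7950+0.5920) + (1/10)(1.0000+0.7950)
  = 0.0023 + 0.0069 + 0.0157 + 0.0292 + 0.0440 + 0.0607 + 0.0817 + 0.1061 + 0.1387 + 0.1795 = 0.6648
G = 1 − 0.6648 = 0.3352

0.335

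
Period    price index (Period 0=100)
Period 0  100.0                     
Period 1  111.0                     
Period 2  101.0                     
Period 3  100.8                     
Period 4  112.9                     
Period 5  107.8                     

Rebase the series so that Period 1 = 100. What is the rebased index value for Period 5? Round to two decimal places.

97.12

Rebased(Period 5) = 107.8 / 111.0 × 100 = 97.1171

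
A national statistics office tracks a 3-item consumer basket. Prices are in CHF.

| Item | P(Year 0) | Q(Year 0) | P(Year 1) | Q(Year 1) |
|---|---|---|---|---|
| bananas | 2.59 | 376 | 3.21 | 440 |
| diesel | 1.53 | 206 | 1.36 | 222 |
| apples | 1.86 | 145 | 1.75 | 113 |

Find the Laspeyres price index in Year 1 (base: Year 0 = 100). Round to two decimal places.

111.69

Laspeyres price index uses base-period quantities as weights.
ΣP(Year 1)·Q(Year 0) = 3.21×376 + 1.36×206 + 1.75×145 = 1206.96 + 280.16 + 253.75 = 1740.87
ΣP(Year 0)·Q(Year 0) = 2.59×376 + 1.53×206 + 1.86×145 = 973.84 + 315.18 + 269.7 = 1558.72
Index = 1740.87 / 1558.72 × 100 = 111.6859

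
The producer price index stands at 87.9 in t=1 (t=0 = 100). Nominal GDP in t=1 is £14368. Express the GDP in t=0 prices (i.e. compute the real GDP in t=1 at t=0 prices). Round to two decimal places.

Real = Nominal ÷ (Index/100) = 14368 ÷ (87.9/100)
     = 14368 ÷ 0.879 = 16345.8476

16345.85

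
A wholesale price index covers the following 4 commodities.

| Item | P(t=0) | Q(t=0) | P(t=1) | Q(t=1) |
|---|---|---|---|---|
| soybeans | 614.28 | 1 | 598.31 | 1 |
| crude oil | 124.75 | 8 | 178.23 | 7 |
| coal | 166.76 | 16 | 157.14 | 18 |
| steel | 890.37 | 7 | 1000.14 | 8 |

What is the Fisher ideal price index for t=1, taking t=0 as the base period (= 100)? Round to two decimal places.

Laspeyres component (base-period weights):
ΣP(t=1)Q(t=0) = 598.31×1 + 178.23×8 + 157.14×16 + 1000.14×7 = 598.31 + 1425.84 + 2514.24 + 7000.98 = 11539.37
ΣP(t=0)Q(t=0) = 614.28×1 + 124.75×8 + 166.76×16 + 890.37×7 = 614.28 + 998 + 2668.16 + 6232.59 = 10513.03
L = 11539.37 / 10513.03 × 100 = 109.7626
Paasche component (current-period weights):
ΣP(t=1)Q(t=1) = 598.31×1 + 178.23×7 + 157.14×18 + 1000.14×8 = 598.31 + 1247.61 + 2828.52 + 8001.12 = 12675.56
ΣP(t=0)Q(t=1) = 614.28×1 + 124.75×7 + 166.76×18 + 890.37×8 = 614.28 + 873.25 + 3001.68 + 7122.96 = 11612.17
P = 12675.56 / 11612.17 × 100 = 109.1575
Fisher = √(L × P) = √(109.7626 × 109.1575) = 109.4596

109.46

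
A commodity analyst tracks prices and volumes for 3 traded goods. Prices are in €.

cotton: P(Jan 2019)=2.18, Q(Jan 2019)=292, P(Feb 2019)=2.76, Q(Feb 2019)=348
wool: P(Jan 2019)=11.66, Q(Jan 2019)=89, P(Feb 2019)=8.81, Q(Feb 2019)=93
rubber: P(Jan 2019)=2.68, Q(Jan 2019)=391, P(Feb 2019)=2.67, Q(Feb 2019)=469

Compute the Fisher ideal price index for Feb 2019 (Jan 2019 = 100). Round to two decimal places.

Laspeyres component (base-period weights):
ΣP(Feb 2019)Q(Jan 2019) = 2.76×292 + 8.81×89 + 2.67×391 = 805.92 + 784.09 + 1043.97 = 2633.98
ΣP(Jan 2019)Q(Jan 2019) = 2.18×292 + 11.66×89 + 2.68×391 = 636.56 + 1037.74 + 1047.88 = 2722.18
L = 2633.98 / 2722.18 × 100 = 96.7599
Paasche component (current-period weights):
ΣP(Feb 2019)Q(Feb 2019) = 2.76×348 + 8.81×93 + 2.67×469 = 960.48 + 819.33 + 1252.23 = 3032.04
ΣP(Jan 2019)Q(Feb 2019) = 2.18×348 + 11.66×93 + 2.68×469 = 758.64 + 1084.38 + 1256.92 = 3099.94
P = 3032.04 / 3099.94 × 100 = 97.8096
Fisher = √(L × P) = √(96.7599 × 97.8096) = 97.2834

97.28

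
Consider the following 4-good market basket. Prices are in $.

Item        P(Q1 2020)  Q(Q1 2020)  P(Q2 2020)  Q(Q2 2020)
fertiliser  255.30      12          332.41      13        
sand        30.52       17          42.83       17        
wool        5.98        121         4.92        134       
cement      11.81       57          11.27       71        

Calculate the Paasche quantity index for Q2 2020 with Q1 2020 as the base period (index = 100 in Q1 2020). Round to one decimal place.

Paasche quantity index uses current-period prices as weights.
ΣP(Q2 2020)·Q(Q2 2020) = 332.41×13 + 42.83×17 + 4.92×134 + 11.27×71 = 4321.33 + 728.11 + 659.28 + 800.17 = 6508.89
ΣP(Q2 2020)·Q(Q1 2020) = 332.41×12 + 42.83×17 + 4.92×121 + 11.27×57 = 3988.92 + 728.11 + 595.32 + 642.39 = 5954.74
Index = 6508.89 / 5954.74 × 100 = 109.3060

109.3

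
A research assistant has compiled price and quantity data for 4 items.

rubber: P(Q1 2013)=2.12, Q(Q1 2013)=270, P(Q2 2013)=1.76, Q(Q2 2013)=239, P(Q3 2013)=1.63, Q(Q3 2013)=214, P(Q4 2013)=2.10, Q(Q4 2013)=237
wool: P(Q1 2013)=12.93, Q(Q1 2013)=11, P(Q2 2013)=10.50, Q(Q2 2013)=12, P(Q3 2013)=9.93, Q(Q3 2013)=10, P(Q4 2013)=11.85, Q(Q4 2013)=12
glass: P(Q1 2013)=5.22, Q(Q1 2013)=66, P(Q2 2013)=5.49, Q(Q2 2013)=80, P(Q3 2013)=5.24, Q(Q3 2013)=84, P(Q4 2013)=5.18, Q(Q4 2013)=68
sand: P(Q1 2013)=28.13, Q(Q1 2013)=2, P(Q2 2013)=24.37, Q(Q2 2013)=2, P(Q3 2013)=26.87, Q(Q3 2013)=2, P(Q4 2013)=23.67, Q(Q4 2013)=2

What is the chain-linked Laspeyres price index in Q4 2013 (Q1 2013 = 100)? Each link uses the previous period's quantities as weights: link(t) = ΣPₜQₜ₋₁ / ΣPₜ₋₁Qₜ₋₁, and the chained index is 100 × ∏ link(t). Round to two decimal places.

95.02

Link Q1 2013→Q2 2013:
ΣP(Q2 2013)Q(Q1 2013) = 1.76×270 + 10.50×11 + 5.49×66 + 24.37×2 = 475.2 + 115.5 + 362.34 + 48.74 = 1001.78
ΣP(Q1 2013)Q(Q1 2013) = 2.12×270 + 12.93×11 + 5.22×66 + 28.13×2 = 572.4 + 142.23 + 344.52 + 56.26 = 1115.41
link = 1001.78/1115.41 = 0.898127
Link Q2 2013→Q3 2013:
ΣP(Q3 2013)Q(Q2 2013) = 1.63×239 + 9.93×12 + 5.24×80 + 26.87×2 = 389.57 + 119.16 + 419.2 + 53.74 = 981.67
ΣP(Q2 2013)Q(Q2 2013) = 1.76×239 + 10.50×12 + 5.49×80 + 24.37×2 = 420.64 + 126 + 439.2 + 48.74 = 1034.58
link = 981.67/1034.58 = 0.948858
Link Q3 2013→Q4 2013:
ΣP(Q4 2013)Q(Q3 2013) = 2.10×214 + 11.85×10 + 5.18×84 + 23.67×2 = 449.4 + 118.5 + 435.12 + 47.34 = 1050.36
ΣP(Q3 2013)Q(Q3 2013) = 1.63×214 + 9.93×10 + 5.24×84 + 26.87×2 = 348.82 + 99.3 + 440.16 + 53.74 = 942.02
link = 1050.36/942.02 = 1.115008
Chained index = 100 × 0.898127 × 0.948858 × 1.115008 = 95.0205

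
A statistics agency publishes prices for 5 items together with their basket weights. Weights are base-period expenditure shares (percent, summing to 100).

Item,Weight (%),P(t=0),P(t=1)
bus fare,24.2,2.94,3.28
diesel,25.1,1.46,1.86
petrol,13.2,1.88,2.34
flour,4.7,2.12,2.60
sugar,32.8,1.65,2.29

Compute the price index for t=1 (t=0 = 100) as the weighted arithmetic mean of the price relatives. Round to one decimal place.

bus fare: 24.2 × (3.28/2.94) = 24.2 × 1.115646 = 26.9986
diesel: 25.1 × (1.86/1.46) = 25.1 × 1.273973 = 31.9767
petrol: 13.2 × (2.34/1.88) = 13.2 × 1.244681 = 16.4298
flour: 4.7 × (2.60/2.12) = 4.7 × 1.226415 = 5.7642
sugar: 32.8 × (2.29/1.65) = 32.8 × 1.387879 = 45.5224
Index = Σ wᵢ·(p₁ᵢ/p₀ᵢ) = 26.9986 + 31.9767 + 16.4298 + 5.7642 + 45.5224 = 126.6917

126.7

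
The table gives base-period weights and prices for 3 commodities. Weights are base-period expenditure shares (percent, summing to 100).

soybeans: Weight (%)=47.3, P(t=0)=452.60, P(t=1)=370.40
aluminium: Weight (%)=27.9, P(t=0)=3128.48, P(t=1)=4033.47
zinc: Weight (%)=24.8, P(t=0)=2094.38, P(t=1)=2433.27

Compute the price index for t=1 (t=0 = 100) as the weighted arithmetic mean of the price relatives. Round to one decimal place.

soybeans: 47.3 × (370.40/452.60) = 47.3 × 0.818383 = 38.7095
aluminium: 27.9 × (4033.47/3128.48) = 27.9 × 1.289275 = 35.9708
zinc: 24.8 × (2433.27/2094.38) = 24.8 × 1.161809 = 28.8129
Index = Σ wᵢ·(p₁ᵢ/p₀ᵢ) = 38.7095 + 35.9708 + 28.8129 = 103.4931

103.5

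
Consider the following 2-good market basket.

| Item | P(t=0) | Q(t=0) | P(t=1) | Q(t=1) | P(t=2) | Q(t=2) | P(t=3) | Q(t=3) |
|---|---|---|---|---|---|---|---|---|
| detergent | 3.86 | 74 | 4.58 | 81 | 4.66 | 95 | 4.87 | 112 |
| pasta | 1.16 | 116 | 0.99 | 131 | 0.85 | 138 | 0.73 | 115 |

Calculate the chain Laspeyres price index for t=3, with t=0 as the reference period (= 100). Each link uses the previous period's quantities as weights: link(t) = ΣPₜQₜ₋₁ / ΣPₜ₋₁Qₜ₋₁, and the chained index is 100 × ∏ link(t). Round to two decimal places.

106.07

Link t=0→t=1:
ΣP(t=1)Q(t=0) = 4.58×74 + 0.99×116 = 338.92 + 114.84 = 453.76
ΣP(t=0)Q(t=0) = 3.86×74 + 1.16×116 = 285.64 + 134.56 = 420.2
link = 453.76/420.2 = 1.079867
Link t=1→t=2:
ΣP(t=2)Q(t=1) = 4.66×81 + 0.85×131 = 377.46 + 111.35 = 488.81
ΣP(t=1)Q(t=1) = 4.58×81 + 0.99×131 = 370.98 + 129.69 = 500.67
link = 488.81/500.67 = 0.976312
Link t=2→t=3:
ΣP(t=3)Q(t=2) = 4.87×95 + 0.73×138 = 462.65 + 100.74 = 563.39
ΣP(t=2)Q(t=2) = 4.66×95 + 0.85×138 = 442.7 + 117.3 = 560
link = 563.39/560 = 1.006054
Chained index = 100 × 1.079867 × 0.976312 × 1.006054 = 106.0669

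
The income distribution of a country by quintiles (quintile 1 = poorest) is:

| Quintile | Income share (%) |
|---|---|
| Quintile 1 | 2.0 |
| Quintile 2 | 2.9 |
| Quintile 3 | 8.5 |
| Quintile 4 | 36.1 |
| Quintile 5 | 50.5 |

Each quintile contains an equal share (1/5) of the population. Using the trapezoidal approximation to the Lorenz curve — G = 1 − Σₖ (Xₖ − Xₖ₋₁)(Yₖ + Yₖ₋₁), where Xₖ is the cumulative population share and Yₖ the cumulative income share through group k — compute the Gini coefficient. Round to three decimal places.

0.521

Cumulative income shares Yₖ: 0.0200, 0.0490, 0.1340, 0.4950, 1.0000
Σ (Xₖ−Xₖ₋₁)(Yₖ+Yₖ₋₁) = (1/5)(0.0200+0.0000) + (1/5)(0.0490+0.0200) + (1/5)(0.1340+0.0490) + (1/5)(0.4950+0.1340) + (1/5)(1.0000+0.4950)
  = 0.0040 + 0.0138 + 0.0366 + 0.1258 + 0.2990 = 0.4792
G = 1 − 0.4792 = 0.5208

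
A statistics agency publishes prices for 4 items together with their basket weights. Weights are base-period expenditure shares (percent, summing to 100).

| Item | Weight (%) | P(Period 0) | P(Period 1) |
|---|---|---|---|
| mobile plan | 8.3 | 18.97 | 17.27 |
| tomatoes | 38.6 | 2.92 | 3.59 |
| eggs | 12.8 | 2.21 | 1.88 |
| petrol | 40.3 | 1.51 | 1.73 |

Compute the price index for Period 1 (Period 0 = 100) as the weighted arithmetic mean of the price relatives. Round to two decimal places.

mobile plan: 8.3 × (17.27/18.97) = 8.3 × 0.910385 = 7.5562
tomatoes: 38.6 × (3.59/2.92) = 38.6 × 1.229452 = 47.4568
eggs: 12.8 × (1.88/2.21) = 12.8 × 0.850679 = 10.8887
petrol: 40.3 × (1.73/1.51) = 40.3 × 1.145695 = 46.1715
Index = Σ wᵢ·(p₁ᵢ/p₀ᵢ) = 7.5562 + 47.4568 + 10.8887 + 46.1715 = 112.0733

112.07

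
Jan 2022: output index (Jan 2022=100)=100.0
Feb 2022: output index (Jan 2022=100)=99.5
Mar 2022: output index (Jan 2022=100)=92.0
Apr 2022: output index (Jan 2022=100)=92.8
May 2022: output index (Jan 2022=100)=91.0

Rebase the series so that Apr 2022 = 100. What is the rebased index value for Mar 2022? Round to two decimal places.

Rebased(Mar 2022) = 92.0 / 92.8 × 100 = 99.1379

99.14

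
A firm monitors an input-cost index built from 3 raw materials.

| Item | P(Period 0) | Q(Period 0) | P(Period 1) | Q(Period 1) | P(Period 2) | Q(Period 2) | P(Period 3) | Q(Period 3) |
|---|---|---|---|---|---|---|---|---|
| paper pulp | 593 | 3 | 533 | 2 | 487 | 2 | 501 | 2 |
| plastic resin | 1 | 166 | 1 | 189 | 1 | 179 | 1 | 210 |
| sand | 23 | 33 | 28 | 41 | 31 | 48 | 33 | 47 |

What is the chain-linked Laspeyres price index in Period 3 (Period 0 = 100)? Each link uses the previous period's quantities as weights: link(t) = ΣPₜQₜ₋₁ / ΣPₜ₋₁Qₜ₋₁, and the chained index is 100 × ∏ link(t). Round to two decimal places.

105.46

Link Period 0→Period 1:
ΣP(Period 1)Q(Period 0) = 533×3 + 1×166 + 28×33 = 1599 + 166 + 924 = 2689
ΣP(Period 0)Q(Period 0) = 593×3 + 1×166 + 23×33 = 1779 + 166 + 759 = 2704
link = 2689/2704 = 0.994453
Link Period 1→Period 2:
ΣP(Period 2)Q(Period 1) = 487×2 + 1×189 + 31×41 = 974 + 189 + 1271 = 2434
ΣP(Period 1)Q(Period 1) = 533×2 + 1×189 + 28×41 = 1066 + 189 + 1148 = 2403
link = 2434/2403 = 1.012901
Link Period 2→Period 3:
ΣP(Period 3)Q(Period 2) = 501×2 + 1×179 + 33×48 = 1002 + 179 + 1584 = 2765
ΣP(Period 2)Q(Period 2) = 487×2 + 1×179 + 31×48 = 974 + 179 + 1488 = 2641
link = 2765/2641 = 1.046952
Chained index = 100 × 0.994453 × 1.012901 × 1.046952 = 105.4575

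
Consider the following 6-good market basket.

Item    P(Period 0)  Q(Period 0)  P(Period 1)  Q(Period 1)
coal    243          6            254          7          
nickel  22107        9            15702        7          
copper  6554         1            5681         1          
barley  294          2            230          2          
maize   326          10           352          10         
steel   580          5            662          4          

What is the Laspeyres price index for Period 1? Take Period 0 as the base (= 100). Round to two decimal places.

Laspeyres price index uses base-period quantities as weights.
ΣP(Period 1)·Q(Period 0) = 254×6 + 15702×9 + 5681×1 + 230×2 + 352×10 + 662×5 = 1524 + 141318 + 5681 + 460 + 3520 + 3310 = 155813
ΣP(Period 0)·Q(Period 0) = 243×6 + 22107×9 + 6554×1 + 294×2 + 326×10 + 580×5 = 1458 + 198963 + 6554 + 588 + 3260 + 2900 = 213723
Index = 155813 / 213723 × 100 = 72.9042

72.90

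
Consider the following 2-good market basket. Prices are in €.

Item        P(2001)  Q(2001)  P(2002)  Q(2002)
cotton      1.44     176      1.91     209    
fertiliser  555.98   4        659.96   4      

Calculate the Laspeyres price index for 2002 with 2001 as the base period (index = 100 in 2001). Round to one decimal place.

120.1

Laspeyres price index uses base-period quantities as weights.
ΣP(2002)·Q(2001) = 1.91×176 + 659.96×4 = 336.16 + 2639.84 = 2976
ΣP(2001)·Q(2001) = 1.44×176 + 555.98×4 = 253.44 + 2223.92 = 2477.36
Index = 2976 / 2477.36 × 100 = 120.1279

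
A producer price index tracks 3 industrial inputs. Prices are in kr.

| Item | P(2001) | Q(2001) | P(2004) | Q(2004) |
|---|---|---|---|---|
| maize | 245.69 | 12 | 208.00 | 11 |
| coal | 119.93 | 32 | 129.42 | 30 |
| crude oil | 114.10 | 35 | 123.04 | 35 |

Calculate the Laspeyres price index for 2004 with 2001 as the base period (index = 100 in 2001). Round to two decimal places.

Laspeyres price index uses base-period quantities as weights.
ΣP(2004)·Q(2001) = 208.00×12 + 129.42×32 + 123.04×35 = 2496 + 4141.44 + 4306.4 = 10943.84
ΣP(2001)·Q(2001) = 245.69×12 + 119.93×32 + 114.10×35 = 2948.28 + 3837.76 + 3993.5 = 10779.54
Index = 10943.84 / 10779.54 × 100 = 101.5242

101.52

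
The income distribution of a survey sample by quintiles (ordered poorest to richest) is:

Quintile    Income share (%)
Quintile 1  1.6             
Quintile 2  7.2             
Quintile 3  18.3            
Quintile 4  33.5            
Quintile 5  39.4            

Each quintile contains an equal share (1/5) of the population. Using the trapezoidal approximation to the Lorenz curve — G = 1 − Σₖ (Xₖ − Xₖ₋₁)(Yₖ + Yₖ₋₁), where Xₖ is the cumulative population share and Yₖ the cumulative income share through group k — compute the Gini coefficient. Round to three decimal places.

Cumulative income shares Yₖ: 0.0160, 0.0880, 0.2710, 0.6060, 1.0000
Σ (Xₖ−Xₖ₋₁)(Yₖ+Yₖ₋₁) = (1/5)(0.0160+0.0000) + (1/5)(0.0880+0.0160) + (1/5)(0.2710+0.0880) + (1/5)(0.6060+0.2710) + (1/5)(1.0000+0.6060)
  = 0.0032 + 0.0208 + 0.0718 + 0.1754 + 0.3212 = 0.5924
G = 1 − 0.5924 = 0.4076

0.408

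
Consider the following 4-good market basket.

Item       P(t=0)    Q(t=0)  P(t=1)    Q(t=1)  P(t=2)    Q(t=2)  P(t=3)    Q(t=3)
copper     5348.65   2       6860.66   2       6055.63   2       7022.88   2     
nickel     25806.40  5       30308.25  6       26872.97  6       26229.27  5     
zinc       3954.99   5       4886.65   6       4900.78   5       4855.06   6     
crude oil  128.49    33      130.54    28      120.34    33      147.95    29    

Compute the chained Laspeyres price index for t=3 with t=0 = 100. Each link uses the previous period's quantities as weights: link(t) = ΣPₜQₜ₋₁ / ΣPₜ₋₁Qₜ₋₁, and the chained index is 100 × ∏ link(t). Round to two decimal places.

106.20

Link t=0→t=1:
ΣP(t=1)Q(t=0) = 6860.66×2 + 30308.25×5 + 4886.65×5 + 130.54×33 = 13721.32 + 151541.25 + 24433.25 + 4307.82 = 194003.64
ΣP(t=0)Q(t=0) = 5348.65×2 + 25806.40×5 + 3954.99×5 + 128.49×33 = 10697.3 + 129032 + 19774.95 + 4240.17 = 163744.42
link = 194003.64/163744.42 = 1.184795
Link t=1→t=2:
ΣP(t=2)Q(t=1) = 6055.63×2 + 26872.97×6 + 4900.78×6 + 120.34×28 = 12111.26 + 161237.82 + 29404.68 + 3369.52 = 206123.28
ΣP(t=1)Q(t=1) = 6860.66×2 + 30308.25×6 + 4886.65×6 + 130.54×28 = 13721.32 + 181849.5 + 29319.9 + 3655.12 = 228545.84
link = 206123.28/228545.84 = 0.901890
Link t=2→t=3:
ΣP(t=3)Q(t=2) = 7022.88×2 + 26229.27×6 + 4855.06×5 + 147.95×33 = 14045.76 + 157375.62 + 24275.3 + 4882.35 = 200579.03
ΣP(t=2)Q(t=2) = 6055.63×2 + 26872.97×6 + 4900.78×5 + 120.34×33 = 12111.26 + 161237.82 + 24503.9 + 3971.22 = 201824.2
link = 200579.03/201824.2 = 0.993830
Chained index = 100 × 1.184795 × 0.901890 × 0.993830 = 106.1963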